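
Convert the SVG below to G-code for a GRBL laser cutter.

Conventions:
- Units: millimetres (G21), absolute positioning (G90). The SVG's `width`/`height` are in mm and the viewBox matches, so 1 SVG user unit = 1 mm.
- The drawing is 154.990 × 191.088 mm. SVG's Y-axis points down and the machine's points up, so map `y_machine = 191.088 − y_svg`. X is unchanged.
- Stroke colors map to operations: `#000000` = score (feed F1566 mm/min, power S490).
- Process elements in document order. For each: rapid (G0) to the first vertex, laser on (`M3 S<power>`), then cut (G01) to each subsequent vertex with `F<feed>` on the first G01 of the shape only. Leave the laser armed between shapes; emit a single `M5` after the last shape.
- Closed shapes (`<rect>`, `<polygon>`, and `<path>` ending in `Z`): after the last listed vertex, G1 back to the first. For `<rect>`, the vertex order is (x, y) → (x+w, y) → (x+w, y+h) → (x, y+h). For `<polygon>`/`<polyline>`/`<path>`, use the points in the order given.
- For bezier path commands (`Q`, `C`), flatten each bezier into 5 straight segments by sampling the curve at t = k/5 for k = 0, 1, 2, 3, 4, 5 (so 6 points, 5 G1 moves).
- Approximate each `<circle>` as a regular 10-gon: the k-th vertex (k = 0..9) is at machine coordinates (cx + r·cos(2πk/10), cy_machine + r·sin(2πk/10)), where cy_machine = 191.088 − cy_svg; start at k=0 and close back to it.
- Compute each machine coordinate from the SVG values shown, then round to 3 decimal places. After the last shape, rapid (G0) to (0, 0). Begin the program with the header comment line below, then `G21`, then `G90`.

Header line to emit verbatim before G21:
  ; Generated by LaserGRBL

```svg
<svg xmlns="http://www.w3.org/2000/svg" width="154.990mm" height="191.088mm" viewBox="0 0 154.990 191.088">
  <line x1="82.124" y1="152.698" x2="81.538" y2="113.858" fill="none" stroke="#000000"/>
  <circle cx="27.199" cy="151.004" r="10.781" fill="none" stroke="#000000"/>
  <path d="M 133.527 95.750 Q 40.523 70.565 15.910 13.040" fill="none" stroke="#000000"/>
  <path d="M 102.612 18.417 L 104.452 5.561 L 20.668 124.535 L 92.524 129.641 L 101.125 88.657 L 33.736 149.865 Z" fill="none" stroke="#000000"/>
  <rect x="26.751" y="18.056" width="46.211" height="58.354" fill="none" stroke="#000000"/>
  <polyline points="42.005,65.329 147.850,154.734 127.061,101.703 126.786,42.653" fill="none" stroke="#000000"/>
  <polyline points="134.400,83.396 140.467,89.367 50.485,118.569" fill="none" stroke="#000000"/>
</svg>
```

Since the viewBox matches the mm dimensions, user units are millimetres directly. The only transform is the Y-flip y_m = 191.088 − y_svg.

Shape 1 is a line segment drawn with `<line>`. Its stroke #000000 means score at S490, F1566. After flipping Y the toolpath is (82.124,38.390) → (81.538,77.230).

Shape 2 is a circle drawn with `<circle>`. Its stroke #000000 means score at S490, F1566. After flipping Y the toolpath is (37.980,40.084) → (35.921,46.421) → (30.531,50.337) → (23.867,50.337) → (18.477,46.421) → (16.418,40.084) → (18.477,33.747) → (23.867,29.831) → (30.531,29.831) → (35.921,33.747) → (37.980,40.084), returning to the start.

Shape 3 is a quadratic bezier drawn with `<path>`. Its stroke #000000 means score at S490, F1566. After flipping Y the toolpath is (133.527,95.338) → (99.061,106.706) → (70.066,120.660) → (46.543,137.202) → (28.491,156.332) → (15.910,178.048).

Shape 4 is a closed polygon drawn with `<path>`. Its stroke #000000 means score at S490, F1566. After flipping Y the toolpath is (102.612,172.671) → (104.452,185.527) → (20.668,66.553) → (92.524,61.447) → (101.125,102.431) → (33.736,41.223) → (102.612,172.671), returning to the start.

Shape 5 is a rectangle drawn with `<rect>`. Its stroke #000000 means score at S490, F1566. After flipping Y the toolpath is (26.751,173.032) → (72.962,173.032) → (72.962,114.678) → (26.751,114.678) → (26.751,173.032), returning to the start.

Shape 6 is a open polyline drawn with `<polyline>`. Its stroke #000000 means score at S490, F1566. After flipping Y the toolpath is (42.005,125.759) → (147.850,36.354) → (127.061,89.385) → (126.786,148.435).

Shape 7 is a open polyline drawn with `<polyline>`. Its stroke #000000 means score at S490, F1566. After flipping Y the toolpath is (134.400,107.692) → (140.467,101.721) → (50.485,72.519).

; Generated by LaserGRBL
G21
G90
G0 X82.124 Y38.390
M3 S490
G01 X81.538 Y77.230 F1566
G0 X37.980 Y40.084
M3 S490
G01 X35.921 Y46.421 F1566
G01 X30.531 Y50.337
G01 X23.867 Y50.337
G01 X18.477 Y46.421
G01 X16.418 Y40.084
G01 X18.477 Y33.747
G01 X23.867 Y29.831
G01 X30.531 Y29.831
G01 X35.921 Y33.747
G01 X37.980 Y40.084
G0 X133.527 Y95.338
M3 S490
G01 X99.061 Y106.706 F1566
G01 X70.066 Y120.660
G01 X46.543 Y137.202
G01 X28.491 Y156.332
G01 X15.910 Y178.048
G0 X102.612 Y172.671
M3 S490
G01 X104.452 Y185.527 F1566
G01 X20.668 Y66.553
G01 X92.524 Y61.447
G01 X101.125 Y102.431
G01 X33.736 Y41.223
G01 X102.612 Y172.671
G0 X26.751 Y173.032
M3 S490
G01 X72.962 Y173.032 F1566
G01 X72.962 Y114.678
G01 X26.751 Y114.678
G01 X26.751 Y173.032
G0 X42.005 Y125.759
M3 S490
G01 X147.850 Y36.354 F1566
G01 X127.061 Y89.385
G01 X126.786 Y148.435
G0 X134.400 Y107.692
M3 S490
G01 X140.467 Y101.721 F1566
G01 X50.485 Y72.519
M5
G0 X0.000 Y0.000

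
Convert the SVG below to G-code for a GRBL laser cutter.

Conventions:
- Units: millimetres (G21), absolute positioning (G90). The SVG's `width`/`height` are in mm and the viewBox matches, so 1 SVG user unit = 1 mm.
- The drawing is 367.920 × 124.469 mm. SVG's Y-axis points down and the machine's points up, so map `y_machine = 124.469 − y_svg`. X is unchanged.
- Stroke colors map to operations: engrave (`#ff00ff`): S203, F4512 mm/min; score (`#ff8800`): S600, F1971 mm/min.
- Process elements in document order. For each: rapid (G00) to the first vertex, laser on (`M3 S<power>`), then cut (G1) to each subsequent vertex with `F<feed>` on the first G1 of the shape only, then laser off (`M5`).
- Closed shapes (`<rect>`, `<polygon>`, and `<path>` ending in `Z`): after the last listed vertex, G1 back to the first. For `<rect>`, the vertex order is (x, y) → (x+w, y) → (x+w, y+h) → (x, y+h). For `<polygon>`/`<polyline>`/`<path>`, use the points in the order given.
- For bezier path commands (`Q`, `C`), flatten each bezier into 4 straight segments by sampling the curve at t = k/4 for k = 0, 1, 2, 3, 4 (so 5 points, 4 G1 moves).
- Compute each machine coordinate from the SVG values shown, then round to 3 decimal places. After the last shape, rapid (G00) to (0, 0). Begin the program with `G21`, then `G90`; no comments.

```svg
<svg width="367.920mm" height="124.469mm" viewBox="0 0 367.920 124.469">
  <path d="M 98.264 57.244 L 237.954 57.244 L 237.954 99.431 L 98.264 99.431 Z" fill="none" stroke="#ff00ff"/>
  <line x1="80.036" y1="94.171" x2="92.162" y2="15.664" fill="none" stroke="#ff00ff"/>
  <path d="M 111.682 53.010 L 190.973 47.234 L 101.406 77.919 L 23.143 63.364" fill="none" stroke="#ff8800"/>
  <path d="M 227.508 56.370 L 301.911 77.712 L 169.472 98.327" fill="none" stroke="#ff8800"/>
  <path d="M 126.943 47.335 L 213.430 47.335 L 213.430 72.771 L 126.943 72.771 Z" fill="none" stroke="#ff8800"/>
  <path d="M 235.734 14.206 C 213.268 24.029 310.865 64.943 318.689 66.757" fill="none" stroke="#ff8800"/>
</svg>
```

Since the viewBox matches the mm dimensions, user units are millimetres directly. The only transform is the Y-flip y_m = 124.469 − y_svg.

Shape 1 is a rectangle drawn with `<path>`. Its stroke #ff00ff means engrave at S203, F4512. After flipping Y the toolpath is (98.264,67.225) → (237.954,67.225) → (237.954,25.038) → (98.264,25.038) → (98.264,67.225), returning to the start.

Shape 2 is a line segment drawn with `<line>`. Its stroke #ff00ff means engrave at S203, F4512. After flipping Y the toolpath is (80.036,30.298) → (92.162,108.805).

Shape 3 is a open polyline drawn with `<path>`. Its stroke #ff8800 means score at S600, F1971. After flipping Y the toolpath is (111.682,71.459) → (190.973,77.235) → (101.406,46.550) → (23.143,61.105).

Shape 4 is a open polyline drawn with `<path>`. Its stroke #ff8800 means score at S600, F1971. After flipping Y the toolpath is (227.508,68.099) → (301.911,46.757) → (169.472,26.142).

Shape 5 is a rectangle drawn with `<path>`. Its stroke #ff8800 means score at S600, F1971. After flipping Y the toolpath is (126.943,77.134) → (213.430,77.134) → (213.430,51.698) → (126.943,51.698) → (126.943,77.134), returning to the start.

Shape 6 is a cubic bezier drawn with `<path>`. Its stroke #ff8800 means score at S600, F1971. After flipping Y the toolpath is (235.734,110.263) → (238.118,98.163) → (265.853,80.984) → (299.267,65.307) → (318.689,57.712).

G21
G90
G00 X98.264 Y67.225
M3 S203
G1 X237.954 Y67.225 F4512
G1 X237.954 Y25.038
G1 X98.264 Y25.038
G1 X98.264 Y67.225
M5
G00 X80.036 Y30.298
M3 S203
G1 X92.162 Y108.805 F4512
M5
G00 X111.682 Y71.459
M3 S600
G1 X190.973 Y77.235 F1971
G1 X101.406 Y46.550
G1 X23.143 Y61.105
M5
G00 X227.508 Y68.099
M3 S600
G1 X301.911 Y46.757 F1971
G1 X169.472 Y26.142
M5
G00 X126.943 Y77.134
M3 S600
G1 X213.430 Y77.134 F1971
G1 X213.430 Y51.698
G1 X126.943 Y51.698
G1 X126.943 Y77.134
M5
G00 X235.734 Y110.263
M3 S600
G1 X238.118 Y98.163 F1971
G1 X265.853 Y80.984
G1 X299.267 Y65.307
G1 X318.689 Y57.712
M5
G00 X0.000 Y0.000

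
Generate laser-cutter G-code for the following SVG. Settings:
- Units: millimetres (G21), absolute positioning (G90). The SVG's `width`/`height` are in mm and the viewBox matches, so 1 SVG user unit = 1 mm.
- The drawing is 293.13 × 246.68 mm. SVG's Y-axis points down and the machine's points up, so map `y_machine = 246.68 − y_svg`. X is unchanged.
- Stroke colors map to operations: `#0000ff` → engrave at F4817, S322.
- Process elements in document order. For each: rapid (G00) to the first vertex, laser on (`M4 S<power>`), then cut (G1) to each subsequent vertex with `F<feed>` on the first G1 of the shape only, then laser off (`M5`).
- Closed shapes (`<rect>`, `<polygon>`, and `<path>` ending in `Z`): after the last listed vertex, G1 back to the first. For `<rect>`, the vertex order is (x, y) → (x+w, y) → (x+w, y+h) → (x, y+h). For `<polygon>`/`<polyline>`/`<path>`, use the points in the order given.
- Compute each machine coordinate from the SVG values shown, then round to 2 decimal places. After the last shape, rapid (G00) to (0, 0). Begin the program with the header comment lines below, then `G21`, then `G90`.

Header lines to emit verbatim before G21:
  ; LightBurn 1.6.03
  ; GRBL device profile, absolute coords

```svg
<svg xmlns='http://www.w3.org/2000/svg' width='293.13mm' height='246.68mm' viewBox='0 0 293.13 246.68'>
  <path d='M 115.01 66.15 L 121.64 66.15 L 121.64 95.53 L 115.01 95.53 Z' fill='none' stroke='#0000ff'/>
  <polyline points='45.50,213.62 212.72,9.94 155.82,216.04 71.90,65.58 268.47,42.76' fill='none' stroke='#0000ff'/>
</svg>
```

; LightBurn 1.6.03
; GRBL device profile, absolute coords
G21
G90
G00 X115.01 Y180.53
M4 S322
G1 X121.64 Y180.53 F4817
G1 X121.64 Y151.15
G1 X115.01 Y151.15
G1 X115.01 Y180.53
M5
G00 X45.50 Y33.06
M4 S322
G1 X212.72 Y236.74 F4817
G1 X155.82 Y30.64
G1 X71.90 Y181.10
G1 X268.47 Y203.92
M5
G00 X0.00 Y0.00

1 u = 1 mm; y_m = 246.68 − y.

[1] `<path>` rectangle, #0000ff→engrave S322 F4817: (115.01,180.53) → (121.64,180.53) → (121.64,151.15) → (115.01,151.15) → (115.01,180.53) (closed)

[2] `<polyline>` open polyline, #0000ff→engrave S322 F4817: (45.50,33.06) → (212.72,236.74) → (155.82,30.64) → (71.90,181.10) → (268.47,203.92)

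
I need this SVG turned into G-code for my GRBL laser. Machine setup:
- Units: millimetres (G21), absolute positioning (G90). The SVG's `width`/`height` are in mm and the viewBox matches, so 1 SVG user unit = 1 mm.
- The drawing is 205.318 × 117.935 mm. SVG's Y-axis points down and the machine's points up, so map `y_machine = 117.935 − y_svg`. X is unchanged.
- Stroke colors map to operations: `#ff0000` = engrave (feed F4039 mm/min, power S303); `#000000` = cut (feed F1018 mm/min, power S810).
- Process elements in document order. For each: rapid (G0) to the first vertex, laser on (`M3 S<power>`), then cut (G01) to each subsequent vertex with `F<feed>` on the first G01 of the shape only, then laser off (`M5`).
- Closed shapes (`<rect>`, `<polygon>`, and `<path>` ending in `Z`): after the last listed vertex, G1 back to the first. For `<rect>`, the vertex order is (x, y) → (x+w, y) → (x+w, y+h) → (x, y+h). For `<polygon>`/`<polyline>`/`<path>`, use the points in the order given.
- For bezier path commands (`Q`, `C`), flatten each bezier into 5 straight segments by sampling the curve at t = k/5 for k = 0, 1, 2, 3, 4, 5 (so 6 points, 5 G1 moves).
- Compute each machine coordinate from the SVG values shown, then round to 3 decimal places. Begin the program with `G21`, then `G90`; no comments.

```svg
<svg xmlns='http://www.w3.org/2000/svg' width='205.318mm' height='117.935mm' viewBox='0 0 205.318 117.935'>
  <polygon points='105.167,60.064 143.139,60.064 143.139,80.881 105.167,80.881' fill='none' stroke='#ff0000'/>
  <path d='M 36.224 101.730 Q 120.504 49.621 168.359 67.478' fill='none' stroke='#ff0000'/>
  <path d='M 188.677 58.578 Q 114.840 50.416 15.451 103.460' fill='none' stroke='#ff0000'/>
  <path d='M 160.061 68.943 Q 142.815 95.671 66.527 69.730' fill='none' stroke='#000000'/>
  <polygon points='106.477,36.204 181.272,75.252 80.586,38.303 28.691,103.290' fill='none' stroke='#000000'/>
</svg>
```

G21
G90
G0 X105.167 Y57.871
M3 S303
G01 X143.139 Y57.871 F4039
G01 X143.139 Y37.054
G01 X105.167 Y37.054
G01 X105.167 Y57.871
M5
G0 X36.224 Y16.205
M3 S303
G01 X68.479 Y34.250 F4039
G01 X97.820 Y46.698
G01 X124.247 Y53.548
G01 X147.760 Y54.801
G01 X168.359 Y50.457
M5
G0 X188.677 Y59.357
M3 S303
G01 X158.120 Y60.174 F4039
G01 X125.519 Y56.094
G01 X90.874 Y47.117
G01 X54.185 Y33.244
G01 X15.451 Y14.475
M5
G0 X160.061 Y48.992
M3 S810
G01 X150.801 Y40.408 F1018
G01 X136.817 Y36.037
G01 X118.111 Y35.879
G01 X94.681 Y39.935
G01 X66.527 Y48.205
M5
G0 X106.477 Y81.731
M3 S810
G01 X181.272 Y42.683 F1018
G01 X80.586 Y79.632
G01 X28.691 Y14.645
G01 X106.477 Y81.731
M5

viewBox `0 0 205.318 117.935` with mm width/height → 1 unit = 1 mm. Flip: y_m = 117.935 − y_svg.

**Shape 1** — `<polygon>` rectangle, stroke `#ff0000` → engrave (S303, F4039). Machine vertices: (105.167,57.871) → (143.139,57.871) → (143.139,37.054) → (105.167,37.054) → (105.167,57.871). Closed: final G1 returns to the first vertex.

**Shape 2** — `<path>` quadratic bezier, stroke `#ff0000` → engrave (S303, F4039). Control points (SVG): P0=(36.224,101.730), P1=(120.504,49.621), P2=(168.359,67.478); sampled at t=k/5. Machine vertices: (36.224,16.205) → (68.479,34.250) → (97.820,46.698) → (124.247,53.548) → (147.760,54.801) → (168.359,50.457). Open path.

**Shape 3** — `<path>` quadratic bezier, stroke `#ff0000` → engrave (S303, F4039). Control points (SVG): P0=(188.677,58.578), P1=(114.840,50.416), P2=(15.451,103.460); sampled at t=k/5. Machine vertices: (188.677,59.357) → (158.120,60.174) → (125.519,56.094) → (90.874,47.117) → (54.185,33.244) → (15.451,14.475). Open path.

**Shape 4** — `<path>` quadratic bezier, stroke `#000000` → cut (S810, F1018). Control points (SVG): P0=(160.061,68.943), P1=(142.815,95.671), P2=(66.527,69.730); sampled at t=k/5. Machine vertices: (160.061,48.992) → (150.801,40.408) → (136.817,36.037) → (118.111,35.879) → (94.681,39.935) → (66.527,48.205). Open path.

**Shape 5** — `<polygon>` closed polygon, stroke `#000000` → cut (S810, F1018). Machine vertices: (106.477,81.731) → (181.272,42.683) → (80.586,79.632) → (28.691,14.645) → (106.477,81.731). Closed: final G1 returns to the first vertex.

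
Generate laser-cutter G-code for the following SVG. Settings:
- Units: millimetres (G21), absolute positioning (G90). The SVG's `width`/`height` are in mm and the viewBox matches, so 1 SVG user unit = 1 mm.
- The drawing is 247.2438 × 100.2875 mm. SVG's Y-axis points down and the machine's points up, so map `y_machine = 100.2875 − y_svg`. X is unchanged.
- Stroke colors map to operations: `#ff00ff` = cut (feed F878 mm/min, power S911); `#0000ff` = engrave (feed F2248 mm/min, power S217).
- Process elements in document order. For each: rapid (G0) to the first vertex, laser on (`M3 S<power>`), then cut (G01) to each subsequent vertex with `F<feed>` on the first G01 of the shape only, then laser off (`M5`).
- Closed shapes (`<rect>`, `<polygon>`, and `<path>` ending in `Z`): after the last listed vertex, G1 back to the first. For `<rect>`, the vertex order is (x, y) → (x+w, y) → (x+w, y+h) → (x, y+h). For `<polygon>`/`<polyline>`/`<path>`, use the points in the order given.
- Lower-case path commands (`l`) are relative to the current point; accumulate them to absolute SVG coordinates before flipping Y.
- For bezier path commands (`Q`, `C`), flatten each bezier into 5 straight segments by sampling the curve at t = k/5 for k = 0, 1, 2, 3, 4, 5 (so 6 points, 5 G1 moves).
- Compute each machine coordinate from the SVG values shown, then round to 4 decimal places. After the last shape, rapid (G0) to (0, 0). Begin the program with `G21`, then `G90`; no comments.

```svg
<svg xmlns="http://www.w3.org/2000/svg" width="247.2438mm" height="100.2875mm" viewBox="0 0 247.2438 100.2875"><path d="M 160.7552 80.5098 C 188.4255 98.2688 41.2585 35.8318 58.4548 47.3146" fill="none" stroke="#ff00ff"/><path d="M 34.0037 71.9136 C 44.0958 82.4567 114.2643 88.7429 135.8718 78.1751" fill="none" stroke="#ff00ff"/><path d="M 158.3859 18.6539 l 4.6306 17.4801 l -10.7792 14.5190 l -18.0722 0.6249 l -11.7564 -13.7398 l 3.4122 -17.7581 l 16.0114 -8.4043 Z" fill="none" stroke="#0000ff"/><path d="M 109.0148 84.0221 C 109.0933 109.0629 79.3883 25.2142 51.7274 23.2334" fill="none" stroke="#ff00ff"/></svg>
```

1 u = 1 mm; y_m = 100.2875 − y.

[1] `<path>` cubic bezier, #ff00ff→cut S911 F878: (160.7552,19.7777) → (159.0905,17.5129) → (131.7465,27.0976) → (95.0048,41.1342) → (65.1470,52.2251) → (58.4548,52.9729)

[2] `<path>` cubic bezier, #ff00ff→cut S911 F878: (34.0037,28.3739) → (46.3990,22.6596) → (67.9981,18.5717) → (93.5863,16.7147) → (117.9491,17.6934) → (135.8718,22.1124)

[3] `<path>` regular polygon, #0000ff→engrave S217 F2248: (158.3859,81.6336) → (163.0165,64.1535) → (152.2373,49.6345) → (134.1651,49.0096) → (122.4087,62.7494) → (125.8209,80.5075) → (141.8323,88.9118) → (158.3859,81.6336) (closed)

[4] `<path>` cubic bezier, #ff00ff→cut S911 F878: (109.0148,16.2654) → (105.7425,12.7816) → (96.8499,26.2749) → (83.8647,47.5890) → (68.3146,67.5675) → (51.7274,77.0541)

G21
G90
G0 X160.7552 Y19.7777
M3 S911
G01 X159.0905 Y17.5129 F878
G01 X131.7465 Y27.0976
G01 X95.0048 Y41.1342
G01 X65.1470 Y52.2251
G01 X58.4548 Y52.9729
M5
G0 X34.0037 Y28.3739
M3 S911
G01 X46.3990 Y22.6596 F878
G01 X67.9981 Y18.5717
G01 X93.5863 Y16.7147
G01 X117.9491 Y17.6934
G01 X135.8718 Y22.1124
M5
G0 X158.3859 Y81.6336
M3 S217
G01 X163.0165 Y64.1535 F2248
G01 X152.2373 Y49.6345
G01 X134.1651 Y49.0096
G01 X122.4087 Y62.7494
G01 X125.8209 Y80.5075
G01 X141.8323 Y88.9118
G01 X158.3859 Y81.6336
M5
G0 X109.0148 Y16.2654
M3 S911
G01 X105.7425 Y12.7816 F878
G01 X96.8499 Y26.2749
G01 X83.8647 Y47.5890
G01 X68.3146 Y67.5675
G01 X51.7274 Y77.0541
M5
G0 X0.0000 Y0.0000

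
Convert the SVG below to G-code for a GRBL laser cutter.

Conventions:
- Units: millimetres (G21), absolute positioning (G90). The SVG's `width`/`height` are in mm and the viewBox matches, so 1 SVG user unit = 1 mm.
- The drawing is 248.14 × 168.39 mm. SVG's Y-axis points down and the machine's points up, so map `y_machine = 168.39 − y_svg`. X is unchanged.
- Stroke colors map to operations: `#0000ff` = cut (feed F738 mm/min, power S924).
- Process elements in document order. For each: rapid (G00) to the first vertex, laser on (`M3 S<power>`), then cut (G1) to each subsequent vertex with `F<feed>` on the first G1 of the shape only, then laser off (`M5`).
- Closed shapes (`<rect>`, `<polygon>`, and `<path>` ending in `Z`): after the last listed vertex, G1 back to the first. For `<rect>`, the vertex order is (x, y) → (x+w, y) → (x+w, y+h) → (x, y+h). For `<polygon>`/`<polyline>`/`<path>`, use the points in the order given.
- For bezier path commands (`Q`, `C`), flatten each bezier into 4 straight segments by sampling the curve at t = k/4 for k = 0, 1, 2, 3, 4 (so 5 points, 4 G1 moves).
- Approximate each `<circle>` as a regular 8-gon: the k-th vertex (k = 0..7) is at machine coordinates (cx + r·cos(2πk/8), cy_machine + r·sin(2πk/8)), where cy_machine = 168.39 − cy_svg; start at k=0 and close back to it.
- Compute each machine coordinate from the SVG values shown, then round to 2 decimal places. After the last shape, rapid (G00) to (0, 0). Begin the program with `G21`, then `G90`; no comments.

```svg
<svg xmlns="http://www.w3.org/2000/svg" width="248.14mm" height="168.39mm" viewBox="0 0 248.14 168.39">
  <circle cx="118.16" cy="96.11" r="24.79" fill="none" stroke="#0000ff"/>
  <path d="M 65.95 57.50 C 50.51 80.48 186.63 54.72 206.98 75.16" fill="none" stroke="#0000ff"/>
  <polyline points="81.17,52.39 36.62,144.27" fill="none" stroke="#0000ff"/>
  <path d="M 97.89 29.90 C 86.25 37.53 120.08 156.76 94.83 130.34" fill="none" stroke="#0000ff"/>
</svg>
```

G21
G90
G00 X142.95 Y72.28
M3 S924
G1 X135.69 Y89.81 F738
G1 X118.16 Y97.07
G1 X100.63 Y89.81
G1 X93.37 Y72.28
G1 X100.63 Y54.75
G1 X118.16 Y47.49
G1 X135.69 Y54.75
G1 X142.95 Y72.28
M5
G00 X65.95 Y110.89
M3 S924
G1 X78.61 Y101.31 F738
G1 X123.04 Y101.11
G1 X174.19 Y101.38
G1 X206.98 Y93.23
M5
G00 X81.17 Y116.00
M3 S924
G1 X36.62 Y24.12 F738
M5
G00 X97.89 Y138.49
M3 S924
G1 X96.05 Y115.86 F738
G1 X101.46 Y75.50
G1 X104.32 Y41.52
G1 X94.83 Y38.05
M5
G00 X0.00 Y0.00

1 u = 1 mm; y_m = 168.39 − y.

[1] `<circle>` circle, #0000ff→cut S924 F738: (142.95,72.28) → (135.69,89.81) → (118.16,97.07) → (100.63,89.81) → (93.37,72.28) → (100.63,54.75) → (118.16,47.49) → (135.69,54.75) → (142.95,72.28) (closed)

[2] `<path>` cubic bezier, #0000ff→cut S924 F738: (65.95,110.89) → (78.61,101.31) → (123.04,101.11) → (174.19,101.38) → (206.98,93.23)

[3] `<polyline>` line segment, #0000ff→cut S924 F738: (81.17,116.00) → (36.62,24.12)

[4] `<path>` cubic bezier, #0000ff→cut S924 F738: (97.89,138.49) → (96.05,115.86) → (101.46,75.50) → (104.32,41.52) → (94.83,38.05)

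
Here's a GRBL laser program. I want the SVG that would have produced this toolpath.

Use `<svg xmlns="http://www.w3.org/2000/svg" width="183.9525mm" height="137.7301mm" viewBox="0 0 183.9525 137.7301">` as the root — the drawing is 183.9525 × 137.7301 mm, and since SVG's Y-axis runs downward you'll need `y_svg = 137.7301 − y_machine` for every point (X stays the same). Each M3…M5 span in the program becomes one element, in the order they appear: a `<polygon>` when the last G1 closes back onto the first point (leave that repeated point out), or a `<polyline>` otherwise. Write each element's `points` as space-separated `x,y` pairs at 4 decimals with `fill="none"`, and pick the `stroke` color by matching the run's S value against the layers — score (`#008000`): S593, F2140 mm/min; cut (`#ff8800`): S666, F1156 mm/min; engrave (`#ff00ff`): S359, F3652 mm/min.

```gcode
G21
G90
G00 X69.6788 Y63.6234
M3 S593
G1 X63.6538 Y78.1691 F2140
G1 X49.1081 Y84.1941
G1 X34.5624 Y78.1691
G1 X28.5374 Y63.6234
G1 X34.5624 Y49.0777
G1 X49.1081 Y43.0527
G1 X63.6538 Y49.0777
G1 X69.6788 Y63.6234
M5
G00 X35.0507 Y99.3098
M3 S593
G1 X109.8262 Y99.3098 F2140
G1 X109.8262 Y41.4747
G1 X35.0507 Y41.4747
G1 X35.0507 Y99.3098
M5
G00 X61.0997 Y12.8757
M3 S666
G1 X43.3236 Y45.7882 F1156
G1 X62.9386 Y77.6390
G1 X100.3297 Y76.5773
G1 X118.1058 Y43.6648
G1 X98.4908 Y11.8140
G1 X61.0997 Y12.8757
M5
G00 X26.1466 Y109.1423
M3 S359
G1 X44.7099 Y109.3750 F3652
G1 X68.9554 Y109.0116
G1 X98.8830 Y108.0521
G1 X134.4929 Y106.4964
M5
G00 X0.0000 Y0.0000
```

Each laser-on run becomes one SVG element. Flip Y back into SVG space with y_svg = 137.7301 − y_machine.

Run 1: the run's S593 means `#008000` (score). The run returns to its start, so emit a `<polygon>` with points (Y-flipped): 69.6788,74.1067 63.6538,59.5610 49.1081,53.5360 34.5624,59.5610 28.5374,74.1067 34.5624,88.6524 49.1081,94.6774 63.6538,88.6524.

Run 2: the run's S593 means `#008000` (score). The run returns to its start, so emit a `<polygon>` with points (Y-flipped): 35.0507,38.4203 109.8262,38.4203 109.8262,96.2554 35.0507,96.2554.

Run 3: power S666 maps to stroke `#ff8800` (cut). The run returns to its start, so emit a `<polygon>` with points (Y-flipped): 61.0997,124.8544 43.3236,91.9419 62.9386,60.0911 100.3297,61.1528 118.1058,94.0653 98.4908,125.9161.

Run 4: the run's S359 means `#ff00ff` (engrave). The run is open, so emit a `<polyline>` with points (Y-flipped): 26.1466,28.5878 44.7099,28.3551 68.9554,28.7185 98.8830,29.6780 134.4929,31.2337.

<svg xmlns="http://www.w3.org/2000/svg" width="183.9525mm" height="137.7301mm" viewBox="0 0 183.9525 137.7301">
  <polygon points="69.6788,74.1067 63.6538,59.5610 49.1081,53.5360 34.5624,59.5610 28.5374,74.1067 34.5624,88.6524 49.1081,94.6774 63.6538,88.6524" fill="none" stroke="#008000"/>
  <polygon points="35.0507,38.4203 109.8262,38.4203 109.8262,96.2554 35.0507,96.2554" fill="none" stroke="#008000"/>
  <polygon points="61.0997,124.8544 43.3236,91.9419 62.9386,60.0911 100.3297,61.1528 118.1058,94.0653 98.4908,125.9161" fill="none" stroke="#ff8800"/>
  <polyline points="26.1466,28.5878 44.7099,28.3551 68.9554,28.7185 98.8830,29.6780 134.4929,31.2337" fill="none" stroke="#ff00ff"/>
</svg>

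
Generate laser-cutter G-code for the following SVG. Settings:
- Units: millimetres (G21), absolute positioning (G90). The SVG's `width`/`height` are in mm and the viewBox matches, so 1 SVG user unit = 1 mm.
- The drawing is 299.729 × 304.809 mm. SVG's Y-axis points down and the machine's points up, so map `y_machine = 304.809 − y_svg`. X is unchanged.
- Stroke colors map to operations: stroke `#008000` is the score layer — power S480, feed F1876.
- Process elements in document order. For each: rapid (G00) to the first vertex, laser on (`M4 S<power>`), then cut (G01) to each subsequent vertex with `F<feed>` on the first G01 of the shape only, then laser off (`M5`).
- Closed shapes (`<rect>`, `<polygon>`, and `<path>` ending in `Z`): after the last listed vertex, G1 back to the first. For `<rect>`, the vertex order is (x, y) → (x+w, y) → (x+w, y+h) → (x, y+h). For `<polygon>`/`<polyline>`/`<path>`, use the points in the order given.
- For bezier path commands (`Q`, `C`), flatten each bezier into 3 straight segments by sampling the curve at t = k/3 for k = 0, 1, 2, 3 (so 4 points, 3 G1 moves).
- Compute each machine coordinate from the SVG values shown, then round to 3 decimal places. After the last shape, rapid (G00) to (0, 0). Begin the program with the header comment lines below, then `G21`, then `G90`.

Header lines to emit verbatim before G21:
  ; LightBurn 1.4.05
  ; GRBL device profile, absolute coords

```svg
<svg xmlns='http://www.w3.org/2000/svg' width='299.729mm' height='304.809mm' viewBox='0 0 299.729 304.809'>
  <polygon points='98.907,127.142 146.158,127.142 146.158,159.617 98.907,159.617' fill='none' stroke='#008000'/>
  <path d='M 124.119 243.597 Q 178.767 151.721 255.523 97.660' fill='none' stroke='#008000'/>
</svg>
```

; LightBurn 1.4.05
; GRBL device profile, absolute coords
G21
G90
G00 X98.907 Y177.667
M4 S480
G01 X146.158 Y177.667 F1876
G01 X146.158 Y145.192
G01 X98.907 Y145.192
G01 X98.907 Y177.667
M5
G00 X124.119 Y61.212
M4 S480
G01 X163.007 Y118.261 F1876
G01 X206.809 Y166.907
G01 X255.523 Y207.149
M5
G00 X0.000 Y0.000

viewBox `0 0 299.729 304.809` with mm width/height → 1 unit = 1 mm. Flip: y_m = 304.809 − y_svg.

**Shape 1** — `<polygon>` rectangle, stroke `#008000` → score (S480, F1876). Machine vertices: (98.907,177.667) → (146.158,177.667) → (146.158,145.192) → (98.907,145.192) → (98.907,177.667). Closed: final G1 returns to the first vertex.

**Shape 2** — `<path>` quadratic bezier, stroke `#008000` → score (S480, F1876). Control points (SVG): P0=(124.119,243.597), P1=(178.767,151.721), P2=(255.523,97.660); sampled at t=k/3. Machine vertices: (124.119,61.212) → (163.007,118.261) → (206.809,166.907) → (255.523,207.149). Open path.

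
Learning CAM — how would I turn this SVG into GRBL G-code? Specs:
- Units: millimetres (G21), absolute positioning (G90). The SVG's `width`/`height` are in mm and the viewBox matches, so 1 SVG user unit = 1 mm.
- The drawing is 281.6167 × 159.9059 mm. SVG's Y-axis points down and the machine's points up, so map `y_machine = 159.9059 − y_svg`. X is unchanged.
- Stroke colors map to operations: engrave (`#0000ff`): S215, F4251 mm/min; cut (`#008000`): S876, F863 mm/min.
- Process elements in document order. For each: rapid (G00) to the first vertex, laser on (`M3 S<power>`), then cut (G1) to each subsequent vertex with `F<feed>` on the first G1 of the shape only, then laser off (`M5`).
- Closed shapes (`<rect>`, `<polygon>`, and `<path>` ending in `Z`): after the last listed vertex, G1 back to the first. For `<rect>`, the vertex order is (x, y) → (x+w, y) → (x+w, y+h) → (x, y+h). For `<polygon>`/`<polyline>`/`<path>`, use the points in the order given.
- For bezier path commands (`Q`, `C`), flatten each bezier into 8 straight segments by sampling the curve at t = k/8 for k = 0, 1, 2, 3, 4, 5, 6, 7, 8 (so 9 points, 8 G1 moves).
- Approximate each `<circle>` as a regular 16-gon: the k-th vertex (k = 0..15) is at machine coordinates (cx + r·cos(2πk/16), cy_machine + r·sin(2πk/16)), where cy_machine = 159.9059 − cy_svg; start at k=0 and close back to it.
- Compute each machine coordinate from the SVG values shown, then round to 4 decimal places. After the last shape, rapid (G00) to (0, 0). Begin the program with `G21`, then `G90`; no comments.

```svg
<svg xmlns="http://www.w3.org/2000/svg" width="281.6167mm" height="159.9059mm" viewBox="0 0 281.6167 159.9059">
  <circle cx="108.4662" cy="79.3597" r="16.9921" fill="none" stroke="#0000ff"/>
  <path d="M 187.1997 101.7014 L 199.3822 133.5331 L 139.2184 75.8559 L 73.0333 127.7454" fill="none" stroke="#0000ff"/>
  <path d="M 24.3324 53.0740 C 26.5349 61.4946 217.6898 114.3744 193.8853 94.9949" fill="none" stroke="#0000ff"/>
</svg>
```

G21
G90
G00 X125.4583 Y80.5462
M3 S215
G1 X124.1649 Y87.0488 F4251
G1 X120.4814 Y92.5614
G1 X114.9688 Y96.2449
G1 X108.4662 Y97.5383
G1 X101.9636 Y96.2449
G1 X96.4510 Y92.5614
G1 X92.7675 Y87.0488
G1 X91.4741 Y80.5462
G1 X92.7675 Y74.0436
G1 X96.4510 Y68.5310
G1 X101.9636 Y64.8475
G1 X108.4662 Y63.5541
G1 X114.9688 Y64.8475
G1 X120.4814 Y68.5310
G1 X124.1649 Y74.0436
G1 X125.4583 Y80.5462
M5
G00 X187.1997 Y58.2045
M3 S215
G1 X199.3822 Y26.3728 F4251
G1 X139.2184 Y84.0500
G1 X73.0333 Y32.1605
M5
G00 X24.3324 Y106.8319
M3 S215
G1 X33.2266 Y101.8181 F4251
G1 X55.1017 Y94.0041
G1 X85.2245 Y84.7576
G1 X118.8615 Y75.4464
G1 X151.2794 Y67.4384
G1 X177.7449 Y62.1013
G1 X193.5247 Y60.8029
G1 X193.8853 Y64.9110
M5
G00 X0.0000 Y0.0000

Since the viewBox matches the mm dimensions, user units are millimetres directly. The only transform is the Y-flip y_m = 159.9059 − y_svg.

Shape 1 is a circle drawn with `<circle>`. Its stroke #0000ff means engrave at S215, F4251. After flipping Y the toolpath is (125.4583,80.5462) → (124.1649,87.0488) → (120.4814,92.5614) → (114.9688,96.2449) → (108.4662,97.5383) → (101.9636,96.2449) → (96.4510,92.5614) → (92.7675,87.0488) → (91.4741,80.5462) → (92.7675,74.0436) → (96.4510,68.5310) → (101.9636,64.8475) → (108.4662,63.5541) → (114.9688,64.8475) → (120.4814,68.5310) → (124.1649,74.0436) → (125.4583,80.5462), returning to the start.

Shape 2 is a open polyline drawn with `<path>`. Its stroke #0000ff means engrave at S215, F4251. After flipping Y the toolpath is (187.1997,58.2045) → (199.3822,26.3728) → (139.2184,84.0500) → (73.0333,32.1605).

Shape 3 is a cubic bezier drawn with `<path>`. Its stroke #0000ff means engrave at S215, F4251. After flipping Y the toolpath is (24.3324,106.8319) → (33.2266,101.8181) → (55.1017,94.0041) → (85.2245,84.7576) → (118.8615,75.4464) → (151.2794,67.4384) → (177.7449,62.1013) → (193.5247,60.8029) → (193.8853,64.9110).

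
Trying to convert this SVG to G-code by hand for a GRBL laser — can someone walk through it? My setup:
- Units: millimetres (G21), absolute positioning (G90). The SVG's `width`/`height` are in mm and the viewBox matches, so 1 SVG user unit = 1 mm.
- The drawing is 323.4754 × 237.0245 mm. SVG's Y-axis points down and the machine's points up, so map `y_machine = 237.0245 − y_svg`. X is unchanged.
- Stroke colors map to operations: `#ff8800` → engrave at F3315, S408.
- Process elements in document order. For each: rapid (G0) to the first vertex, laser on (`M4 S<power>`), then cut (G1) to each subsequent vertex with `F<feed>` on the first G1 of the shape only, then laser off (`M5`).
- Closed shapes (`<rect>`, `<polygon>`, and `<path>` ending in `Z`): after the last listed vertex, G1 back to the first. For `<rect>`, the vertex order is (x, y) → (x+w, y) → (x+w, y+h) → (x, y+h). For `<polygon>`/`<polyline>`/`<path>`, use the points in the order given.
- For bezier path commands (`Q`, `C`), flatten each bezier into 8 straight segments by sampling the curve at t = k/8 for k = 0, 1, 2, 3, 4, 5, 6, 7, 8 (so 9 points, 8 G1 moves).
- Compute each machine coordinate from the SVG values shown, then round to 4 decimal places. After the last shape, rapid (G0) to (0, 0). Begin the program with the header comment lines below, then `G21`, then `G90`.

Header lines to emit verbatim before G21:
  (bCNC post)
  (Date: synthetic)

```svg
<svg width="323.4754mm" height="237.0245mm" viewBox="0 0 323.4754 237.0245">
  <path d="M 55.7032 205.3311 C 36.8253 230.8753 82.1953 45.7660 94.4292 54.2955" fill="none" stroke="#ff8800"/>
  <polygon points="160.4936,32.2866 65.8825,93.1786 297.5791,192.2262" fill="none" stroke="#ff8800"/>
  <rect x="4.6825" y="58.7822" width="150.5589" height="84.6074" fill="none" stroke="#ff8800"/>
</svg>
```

Since the viewBox matches the mm dimensions, user units are millimetres directly. The only transform is the Y-flip y_m = 237.0245 − y_svg.

Shape 1 is a cubic bezier drawn with `<path>`. Its stroke #ff8800 means engrave at S408, F3315. After flipping Y the toolpath is (55.7032,31.6934) → (51.4454,31.1991) → (52.0696,45.7157) → (56.4347,70.5055) → (63.3993,100.8307) → (71.8223,131.9534) → (80.5624,159.1359) → (88.4784,177.6404) → (94.4292,182.7290).

Shape 2 is a closed polygon drawn with `<polygon>`. Its stroke #ff8800 means engrave at S408, F3315. After flipping Y the toolpath is (160.4936,204.7379) → (65.8825,143.8459) → (297.5791,44.7983) → (160.4936,204.7379), returning to the start.

Shape 3 is a rectangle drawn with `<rect>`. Its stroke #ff8800 means engrave at S408, F3315. After flipping Y the toolpath is (4.6825,178.2423) → (155.2414,178.2423) → (155.2414,93.6349) → (4.6825,93.6349) → (4.6825,178.2423), returning to the start.

(bCNC post)
(Date: synthetic)
G21
G90
G0 X55.7032 Y31.6934
M4 S408
G1 X51.4454 Y31.1991 F3315
G1 X52.0696 Y45.7157
G1 X56.4347 Y70.5055
G1 X63.3993 Y100.8307
G1 X71.8223 Y131.9534
G1 X80.5624 Y159.1359
G1 X88.4784 Y177.6404
G1 X94.4292 Y182.7290
M5
G0 X160.4936 Y204.7379
M4 S408
G1 X65.8825 Y143.8459 F3315
G1 X297.5791 Y44.7983
G1 X160.4936 Y204.7379
M5
G0 X4.6825 Y178.2423
M4 S408
G1 X155.2414 Y178.2423 F3315
G1 X155.2414 Y93.6349
G1 X4.6825 Y93.6349
G1 X4.6825 Y178.2423
M5
G0 X0.0000 Y0.0000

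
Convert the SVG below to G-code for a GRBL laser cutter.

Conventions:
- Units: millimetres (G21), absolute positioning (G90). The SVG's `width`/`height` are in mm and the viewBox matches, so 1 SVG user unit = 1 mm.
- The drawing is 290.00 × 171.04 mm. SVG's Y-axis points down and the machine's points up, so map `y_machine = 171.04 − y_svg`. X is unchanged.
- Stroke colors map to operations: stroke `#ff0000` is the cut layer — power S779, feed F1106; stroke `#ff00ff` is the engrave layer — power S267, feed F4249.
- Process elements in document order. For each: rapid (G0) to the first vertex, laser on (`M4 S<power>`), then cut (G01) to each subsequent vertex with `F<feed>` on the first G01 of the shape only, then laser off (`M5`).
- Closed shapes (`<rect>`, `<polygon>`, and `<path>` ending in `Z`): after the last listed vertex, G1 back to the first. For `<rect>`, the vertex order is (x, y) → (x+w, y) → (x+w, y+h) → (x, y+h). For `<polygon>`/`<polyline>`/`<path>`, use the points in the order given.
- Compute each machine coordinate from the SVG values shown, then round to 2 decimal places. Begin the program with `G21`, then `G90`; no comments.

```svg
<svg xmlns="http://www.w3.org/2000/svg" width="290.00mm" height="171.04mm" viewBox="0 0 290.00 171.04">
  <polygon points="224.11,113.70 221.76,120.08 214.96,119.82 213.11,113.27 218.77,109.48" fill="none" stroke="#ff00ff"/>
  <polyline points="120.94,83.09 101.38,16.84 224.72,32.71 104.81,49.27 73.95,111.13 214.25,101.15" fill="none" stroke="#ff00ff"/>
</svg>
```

viewBox `0 0 290.00 171.04` with mm width/height → 1 unit = 1 mm. Flip: y_m = 171.04 − y_svg.

**Shape 1** — `<polygon>` regular polygon, stroke `#ff00ff` → engrave (S267, F4249). Machine vertices: (224.11,57.34) → (221.76,50.96) → (214.96,51.22) → (213.11,57.77) → (218.77,61.56) → (224.11,57.34). Closed: final G1 returns to the first vertex.

**Shape 2** — `<polyline>` open polyline, stroke `#ff00ff` → engrave (S267, F4249). Machine vertices: (120.94,87.95) → (101.38,154.20) → (224.72,138.33) → (104.81,121.77) → (73.95,59.91) → (214.25,69.89). Open path.

G21
G90
G0 X224.11 Y57.34
M4 S267
G01 X221.76 Y50.96 F4249
G01 X214.96 Y51.22
G01 X213.11 Y57.77
G01 X218.77 Y61.56
G01 X224.11 Y57.34
M5
G0 X120.94 Y87.95
M4 S267
G01 X101.38 Y154.20 F4249
G01 X224.72 Y138.33
G01 X104.81 Y121.77
G01 X73.95 Y59.91
G01 X214.25 Y69.89
M5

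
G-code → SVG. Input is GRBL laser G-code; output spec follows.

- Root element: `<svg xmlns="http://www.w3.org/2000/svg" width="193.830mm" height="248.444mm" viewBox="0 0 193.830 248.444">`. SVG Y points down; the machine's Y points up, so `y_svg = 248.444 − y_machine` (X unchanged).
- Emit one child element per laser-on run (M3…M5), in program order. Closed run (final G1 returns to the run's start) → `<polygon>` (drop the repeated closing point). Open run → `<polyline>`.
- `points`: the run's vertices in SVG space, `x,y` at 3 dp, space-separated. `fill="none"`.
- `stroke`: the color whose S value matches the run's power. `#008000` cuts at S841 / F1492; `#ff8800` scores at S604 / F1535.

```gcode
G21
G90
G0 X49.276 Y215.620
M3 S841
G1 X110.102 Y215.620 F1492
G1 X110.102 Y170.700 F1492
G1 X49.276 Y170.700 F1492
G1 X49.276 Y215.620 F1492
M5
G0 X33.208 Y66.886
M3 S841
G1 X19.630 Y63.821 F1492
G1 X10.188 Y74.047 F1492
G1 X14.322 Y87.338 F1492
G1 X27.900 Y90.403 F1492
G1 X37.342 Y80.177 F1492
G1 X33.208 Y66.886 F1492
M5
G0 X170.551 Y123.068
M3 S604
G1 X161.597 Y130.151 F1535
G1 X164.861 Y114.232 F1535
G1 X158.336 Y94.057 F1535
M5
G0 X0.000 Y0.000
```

Each laser-on run becomes one SVG element. Flip Y back into SVG space with y_svg = 248.444 − y_machine.

Run 1: power S841 maps to stroke `#008000` (cut). The run returns to its start, so emit a `<polygon>` with points (Y-flipped): 49.276,32.824 110.102,32.824 110.102,77.744 49.276,77.744.

Run 2: S841 ⇒ cut layer `#008000`. The run returns to its start, so emit a `<polygon>` with points (Y-flipped): 33.208,181.558 19.630,184.623 10.188,174.397 14.322,161.106 27.900,158.041 37.342,168.267.

Run 3: S604 ⇒ score layer `#ff8800`. The run is open, so emit a `<polyline>` with points (Y-flipped): 170.551,125.376 161.597,118.293 164.861,134.212 158.336,154.387.

<svg xmlns="http://www.w3.org/2000/svg" width="193.830mm" height="248.444mm" viewBox="0 0 193.830 248.444">
  <polygon points="49.276,32.824 110.102,32.824 110.102,77.744 49.276,77.744" fill="none" stroke="#008000"/>
  <polygon points="33.208,181.558 19.630,184.623 10.188,174.397 14.322,161.106 27.900,158.041 37.342,168.267" fill="none" stroke="#008000"/>
  <polyline points="170.551,125.376 161.597,118.293 164.861,134.212 158.336,154.387" fill="none" stroke="#ff8800"/>
</svg>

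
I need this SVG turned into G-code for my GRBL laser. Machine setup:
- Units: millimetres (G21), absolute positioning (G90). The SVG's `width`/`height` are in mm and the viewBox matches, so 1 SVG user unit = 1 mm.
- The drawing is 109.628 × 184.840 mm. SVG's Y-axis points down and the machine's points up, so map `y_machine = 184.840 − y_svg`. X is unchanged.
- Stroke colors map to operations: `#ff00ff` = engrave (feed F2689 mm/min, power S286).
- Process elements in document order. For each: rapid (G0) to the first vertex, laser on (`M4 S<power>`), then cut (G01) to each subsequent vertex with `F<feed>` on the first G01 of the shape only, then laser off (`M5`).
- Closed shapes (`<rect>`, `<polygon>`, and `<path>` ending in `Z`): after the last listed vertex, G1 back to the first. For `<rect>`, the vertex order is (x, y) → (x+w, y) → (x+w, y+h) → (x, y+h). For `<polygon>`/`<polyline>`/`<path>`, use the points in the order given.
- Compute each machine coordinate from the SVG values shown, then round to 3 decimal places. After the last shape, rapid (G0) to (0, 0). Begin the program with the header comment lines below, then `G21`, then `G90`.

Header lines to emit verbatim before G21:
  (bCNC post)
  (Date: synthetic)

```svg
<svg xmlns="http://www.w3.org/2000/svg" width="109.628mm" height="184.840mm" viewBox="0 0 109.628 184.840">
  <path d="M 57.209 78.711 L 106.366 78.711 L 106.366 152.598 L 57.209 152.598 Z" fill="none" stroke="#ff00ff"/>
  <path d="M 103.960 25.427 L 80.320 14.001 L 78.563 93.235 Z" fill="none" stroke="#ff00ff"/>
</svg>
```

(bCNC post)
(Date: synthetic)
G21
G90
G0 X57.209 Y106.129
M4 S286
G01 X106.366 Y106.129 F2689
G01 X106.366 Y32.242
G01 X57.209 Y32.242
G01 X57.209 Y106.129
M5
G0 X103.960 Y159.413
M4 S286
G01 X80.320 Y170.839 F2689
G01 X78.563 Y91.605
G01 X103.960 Y159.413
M5
G0 X0.000 Y0.000

viewBox `0 0 109.628 184.840` with mm width/height → 1 unit = 1 mm. Flip: y_m = 184.840 − y_svg.

**Shape 1** — `<path>` rectangle, stroke `#ff00ff` → engrave (S286, F2689). Machine vertices: (57.209,106.129) → (106.366,106.129) → (106.366,32.242) → (57.209,32.242) → (57.209,106.129). Closed: final G1 returns to the first vertex.

**Shape 2** — `<path>` closed polygon, stroke `#ff00ff` → engrave (S286, F2689). Machine vertices: (103.960,159.413) → (80.320,170.839) → (78.563,91.605) → (103.960,159.413). Closed: final G1 returns to the first vertex.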